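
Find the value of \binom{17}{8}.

C(17,8) = (17·16·15·14·13·12·11·10) / 8! = 980179200 / 40320 = 24310.

24310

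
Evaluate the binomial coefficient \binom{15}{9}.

5005

C(15,9) = C(15,6) by symmetry.
C(15,6) = (15·14·13·12·11·10) / 6! = 3603600 / 720 = 5005.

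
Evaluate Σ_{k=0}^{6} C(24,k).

1 + 24 + 276 + 2024 + 10626 + 42504 + 134596 = 190051.

190051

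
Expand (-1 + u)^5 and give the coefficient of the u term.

The general term is C(5,j)·(-1)^j·(u)^(5-j); the u^1 term has j = 4.
C(5,4) = 5.
Coefficient = C(5,4) = 5.

5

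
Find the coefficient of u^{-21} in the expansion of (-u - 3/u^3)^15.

-98513415

General term: C(15,j)·(-u)^j·(-3/u^3)^(15-j), with u-exponent 1j − 3(15−j) = 4j − 45.
Set 4j − 45 = -21: j = 6.
C(15,6) = 5005; (-1)^6 = 1; (-3)^9 = -19683.
Coefficient = 5005 · 1 · (-19683) = -98513415.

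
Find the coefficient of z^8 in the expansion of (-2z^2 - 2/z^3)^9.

-18432

General term: C(9,j)·(-2z^2)^j·(-2/z^3)^(9-j), with z-exponent 2j − 3(9−j) = 5j − 27.
Set 5j − 27 = 8: j = 7.
C(9,7) = 36; (-2)^7 = -128; (-2)^2 = 4.
Coefficient = 36 · (-128) · 4 = -18432.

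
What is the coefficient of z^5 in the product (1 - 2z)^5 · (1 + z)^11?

210

Coefficient of z^5 = Σ_{j} C(5,j)·(-2)^j·C(11,5-j)·1^(5-j) for j from 0 to 5.
= 462 + (-3300) + 6600 + (-4400) + 880 + (-32) = 210.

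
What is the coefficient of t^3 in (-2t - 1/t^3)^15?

General term: C(15,j)·(-2t)^j·(-1/t^3)^(15-j), with t-exponent 1j − 3(15−j) = 4j − 45.
Set 4j − 45 = 3: j = 12.
C(15,12) = 455; (-2)^12 = 4096; (-1)^3 = -1.
Coefficient = 455 · 4096 · (-1) = -1863680.

-1863680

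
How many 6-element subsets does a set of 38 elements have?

2760681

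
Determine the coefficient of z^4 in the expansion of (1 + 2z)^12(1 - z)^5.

1525

Coefficient of z^4 = Σ_{j} C(12,j)·2^j·C(5,4-j)·(-1)^(4-j) for j from 0 to 4.
= 5 + (-240) + 2640 + (-8800) + 7920 = 1525.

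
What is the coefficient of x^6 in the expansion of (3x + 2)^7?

The general term is C(7,j)·(3x)^j·(2)^(7-j); the x^6 term has j = 6.
C(7,6) = 7.
Coefficient = C(7,6) · 3^6 · 2^1 = 7 · 729 · 2 = 10206.

10206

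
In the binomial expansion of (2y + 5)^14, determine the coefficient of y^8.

The general term is C(14,j)·(2y)^j·(5)^(14-j); the y^8 term has j = 8.
C(14,8) = 3003.
Coefficient = C(14,8) · 2^8 · 5^6 = 3003 · 256 · 15625 = 12012000000.

12012000000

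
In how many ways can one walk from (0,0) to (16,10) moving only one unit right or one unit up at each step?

Each path is a sequence of 26 steps with 16 rights: C(26,16) = 5311735.

5311735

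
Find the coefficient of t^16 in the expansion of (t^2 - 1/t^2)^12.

66

General term: C(12,j)·(t^2)^j·(-1/t^2)^(12-j), with t-exponent 2j − 2(12−j) = 4j − 24.
Set 4j − 24 = 16: j = 10.
C(12,10) = 66; 1^10 = 1; (-1)^2 = 1.
Coefficient = 66 · 1 · 1 = 66.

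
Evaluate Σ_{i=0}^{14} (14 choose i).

Setting x = 1 in (1+x)^14 gives Σ C(14,i) = 2^14 = 16384.

16384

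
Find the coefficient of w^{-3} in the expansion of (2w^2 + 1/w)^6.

12

General term: C(6,j)·(2w^2)^j·(1/w)^(6-j), with w-exponent 2j − 1(6−j) = 3j − 6.
Set 3j − 6 = -3: j = 1.
C(6,1) = 6; 2^1 = 2; 1^5 = 1.
Coefficient = 6 · 2 · 1 = 12.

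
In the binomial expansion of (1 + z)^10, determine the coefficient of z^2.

The general term is C(10,j)·(1)^j·(z)^(10-j); the z^2 term has j = 8.
C(10,8) = 45.
Coefficient = C(10,8) = 45.

45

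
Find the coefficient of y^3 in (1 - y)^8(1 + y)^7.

Coefficient of y^3 = Σ_{j} C(8,j)·(-1)^j·C(7,3-j)·1^(3-j) for j from 0 to 3.
= 35 + (-168) + 196 + (-56) = 7.

7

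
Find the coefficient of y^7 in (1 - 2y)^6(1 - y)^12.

Coefficient of y^7 = Σ_{j} C(6,j)·(-2)^j·C(12,7-j)·(-1)^(7-j) for j from 0 to 6.
= (-792) + (-11088) + (-47520) + (-79200) + (-52800) + (-12672) + (-768) = -204840.

-204840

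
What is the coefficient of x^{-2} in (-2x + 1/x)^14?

192192

General term: C(14,j)·(-2x)^j·(1/x)^(14-j), with x-exponent 1j − 1(14−j) = 2j − 14.
Set 2j − 14 = -2: j = 6.
C(14,6) = 3003; (-2)^6 = 64; 1^8 = 1.
Coefficient = 3003 · 64 · 1 = 192192.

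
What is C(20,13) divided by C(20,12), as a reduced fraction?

8/13

C(n,k+1)/C(n,k) = (n−k)/(k+1) = (20−12)/(12+1) = 8/13.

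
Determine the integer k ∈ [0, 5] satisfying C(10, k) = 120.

C(10,k) increases on 0 ≤ k ≤ 5. C(10,2) = 45 and C(10,3) = 120, so k = 3.

3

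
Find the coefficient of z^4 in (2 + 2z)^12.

2027520

The general term is C(12,j)·(2)^j·(2z)^(12-j); the z^4 term has j = 8.
C(12,8) = 495.
Coefficient = C(12,8) · 2^8 · 2^4 = 495 · 256 · 16 = 2027520.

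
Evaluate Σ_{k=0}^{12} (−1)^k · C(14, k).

13

The partial alternating sum Σ_{k=0}^{12} (−1)^k C(14,k) = (−1)^12 C(13,12) = 13.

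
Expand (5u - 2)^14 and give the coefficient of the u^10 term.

156406250000

The general term is C(14,j)·(5u)^j·(-2)^(14-j); the u^10 term has j = 10.
C(14,10) = 1001.
Coefficient = C(14,10) · 5^10 · (-2)^4 = 1001 · 9765625 · 16 = 156406250000.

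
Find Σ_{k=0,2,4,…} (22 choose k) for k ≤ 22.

2097152

Half of (1+1)^22 + (1−1)^22 gives the even-index sum: 2^21 = 2097152.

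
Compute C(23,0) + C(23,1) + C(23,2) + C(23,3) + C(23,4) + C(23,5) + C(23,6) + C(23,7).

390656

1 + 23 + 253 + 1771 + 8855 + 33649 + 100947 + 245157 = 390656.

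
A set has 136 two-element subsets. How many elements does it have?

17

n(n−1)/2 = 136 ⇒ n(n−1) = 272. Since 17·16 = 272, n = 17.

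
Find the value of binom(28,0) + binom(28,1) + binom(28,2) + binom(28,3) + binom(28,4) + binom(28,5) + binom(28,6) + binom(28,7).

1683218

1 + 28 + 378 + 3276 + 20475 + 98280 + 376740 + 1184040 = 1683218.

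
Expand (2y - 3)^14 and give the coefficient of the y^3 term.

The general term is C(14,j)·(2y)^j·(-3)^(14-j); the y^3 term has j = 3.
C(14,3) = 364.
Coefficient = C(14,3) · 2^3 · (-3)^11 = 364 · 8 · (-177147) = -515852064.

-515852064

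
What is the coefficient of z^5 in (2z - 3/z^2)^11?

General term: C(11,j)·(2z)^j·(-3/z^2)^(11-j), with z-exponent 1j − 2(11−j) = 3j − 22.
Set 3j − 22 = 5: j = 9.
C(11,9) = 55; 2^9 = 512; (-3)^2 = 9.
Coefficient = 55 · 512 · 9 = 253440.

253440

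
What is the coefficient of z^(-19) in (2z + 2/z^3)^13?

General term: C(13,j)·(2z)^j·(2/z^3)^(13-j), with z-exponent 1j − 3(13−j) = 4j − 39.
Set 4j − 39 = -19: j = 5.
C(13,5) = 1287; 2^5 = 32; 2^8 = 256.
Coefficient = 1287 · 32 · 256 = 10543104.

10543104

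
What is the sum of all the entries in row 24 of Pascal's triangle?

The entries of row 24 sum to 2^24 = 16777216.

16777216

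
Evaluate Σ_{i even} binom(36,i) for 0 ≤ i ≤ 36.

34359738368

Even-i terms of row 36 sum to 2^35 = 34359738368.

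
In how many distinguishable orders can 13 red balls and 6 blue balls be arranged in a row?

27132

Choose positions for the red balls: C(19,13) = 27132.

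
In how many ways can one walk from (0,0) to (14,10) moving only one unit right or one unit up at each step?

1961256

Each path is a sequence of 24 steps with 14 rights: C(24,14) = 1961256.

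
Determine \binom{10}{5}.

252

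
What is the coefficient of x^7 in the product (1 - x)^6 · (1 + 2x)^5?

Coefficient of x^7 = Σ_{j} C(6,j)·(-1)^j·C(5,7-j)·2^(7-j) for j from 2 to 6.
= 480 + (-1600) + 1200 + (-240) + 10 = -150.

-150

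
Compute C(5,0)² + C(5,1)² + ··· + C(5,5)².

By Vandermonde's identity, Σ C(5,i)² = C(10,5) = 252.

252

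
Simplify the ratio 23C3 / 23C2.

7

C(n,k+1)/C(n,k) = (n−k)/(k+1) = (23−2)/(2+1) = 21/3 = 7.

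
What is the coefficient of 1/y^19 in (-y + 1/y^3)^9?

General term: C(9,j)·(-y)^j·(1/y^3)^(9-j), with y-exponent 1j − 3(9−j) = 4j − 27.
Set 4j − 27 = -19: j = 2.
C(9,2) = 36; (-1)^2 = 1; 1^7 = 1.
Coefficient = 36 · 1 · 1 = 36.

36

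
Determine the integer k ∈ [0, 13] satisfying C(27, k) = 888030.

7

C(27,k) increases on 0 ≤ k ≤ 13. C(27,6) = 296010 and C(27,7) = 888030, so k = 7.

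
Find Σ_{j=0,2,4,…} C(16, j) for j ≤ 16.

Half of (1+1)^16 + (1−1)^16 gives the even-index sum: 2^15 = 32768.

32768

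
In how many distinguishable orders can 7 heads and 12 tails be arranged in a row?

50388

Choose positions for the heads: C(19,7) = 50388.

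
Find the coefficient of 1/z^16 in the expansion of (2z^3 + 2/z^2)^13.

638976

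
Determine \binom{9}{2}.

C(9,2) = (9·8) / 2! = 72 / 2 = 36.

36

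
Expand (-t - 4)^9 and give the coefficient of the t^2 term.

-589824

The general term is C(9,j)·(-t)^j·(-4)^(9-j); the t^2 term has j = 2.
C(9,2) = 36.
Coefficient = C(9,2) · (-4)^7 = 36 · (-16384) = -589824.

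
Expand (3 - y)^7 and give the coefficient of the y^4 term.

945

The general term is C(7,j)·(3)^j·(-y)^(7-j); the y^4 term has j = 3.
C(7,3) = 35.
Coefficient = C(7,3) · 3^3 = 35 · 27 = 945.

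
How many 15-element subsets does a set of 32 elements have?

565722720

C(32,15) = (32·31·30·29·28·27·26·25·24·23·22·21·20·19·18) / 15! = 739781100339240960000 / 1307674368000 = 565722720.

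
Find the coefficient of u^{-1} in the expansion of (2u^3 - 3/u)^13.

General term: C(13,j)·(2u^3)^j·(-3/u)^(13-j), with u-exponent 3j − 1(13−j) = 4j − 13.
Set 4j − 13 = -1: j = 3.
C(13,3) = 286; 2^3 = 8; (-3)^10 = 59049.
Coefficient = 286 · 8 · 59049 = 135104112.

135104112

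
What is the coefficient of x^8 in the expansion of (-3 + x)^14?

2189187

The general term is C(14,j)·(-3)^j·(x)^(14-j); the x^8 term has j = 6.
C(14,6) = 3003.
Coefficient = C(14,6) · (-3)^6 = 3003 · 729 = 2189187.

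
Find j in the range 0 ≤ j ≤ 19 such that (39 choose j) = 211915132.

9

C(39,j) increases on 0 ≤ j ≤ 19. C(39,8) = 61523748 and C(39,9) = 211915132, so j = 9.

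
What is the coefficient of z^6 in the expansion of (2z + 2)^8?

The general term is C(8,j)·(2z)^j·(2)^(8-j); the z^6 term has j = 6.
C(8,6) = 28.
Coefficient = C(8,6) · 2^6 · 2^2 = 28 · 64 · 4 = 7168.

7168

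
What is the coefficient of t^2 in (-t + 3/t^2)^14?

81081

General term: C(14,j)·(-t)^j·(3/t^2)^(14-j), with t-exponent 1j − 2(14−j) = 3j − 28.
Set 3j − 28 = 2: j = 10.
C(14,10) = 1001; (-1)^10 = 1; 3^4 = 81.
Coefficient = 1001 · 1 · 81 = 81081.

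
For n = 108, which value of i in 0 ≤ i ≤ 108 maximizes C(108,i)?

C(108,i) is maximized at i = 108/2 = 54.

54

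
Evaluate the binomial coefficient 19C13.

C(19,13) = C(19,6) by symmetry.
C(19,6) = (19·18·17·16·15·14) / 6! = 19535040 / 720 = 27132.

27132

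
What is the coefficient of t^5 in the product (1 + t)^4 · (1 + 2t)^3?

Coefficient of t^5 = Σ_{j} C(4,j)·1^j·C(3,5-j)·2^(5-j) for j from 2 to 4.
= 48 + 48 + 6 = 102.

102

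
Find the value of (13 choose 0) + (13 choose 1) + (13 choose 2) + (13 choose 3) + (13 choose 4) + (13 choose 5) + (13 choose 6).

1 + 13 + 78 + 286 + 715 + 1287 + 1716 = 4096.

4096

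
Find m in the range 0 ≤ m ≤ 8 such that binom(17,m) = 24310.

C(17,m) increases on 0 ≤ m ≤ 8. C(17,7) = 19448 and C(17,8) = 24310, so m = 8.

8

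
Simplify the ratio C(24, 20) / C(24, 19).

1/4

C(n,k+1)/C(n,k) = (n−k)/(k+1) = (24−19)/(19+1) = 5/20 = 1/4.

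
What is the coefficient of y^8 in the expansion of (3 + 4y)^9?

The general term is C(9,j)·(3)^j·(4y)^(9-j); the y^8 term has j = 1.
C(9,1) = 9.
Coefficient = C(9,1) · 3^1 · 4^8 = 9 · 3 · 65536 = 1769472.

1769472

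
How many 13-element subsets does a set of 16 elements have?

C(16,13) = C(16,3) by symmetry.
C(16,3) = (16·15·14) / 3! = 3360 / 6 = 560.

560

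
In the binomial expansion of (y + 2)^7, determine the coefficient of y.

448

The general term is C(7,j)·(y)^j·(2)^(7-j); the y^1 term has j = 1.
C(7,1) = 7.
Coefficient = C(7,1) · 2^6 = 7 · 64 = 448.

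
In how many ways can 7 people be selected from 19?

50388

This is C(19,7) = 50388.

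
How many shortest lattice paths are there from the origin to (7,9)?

Each path is a sequence of 16 steps with 7 rights: C(16,7) = 11440.

11440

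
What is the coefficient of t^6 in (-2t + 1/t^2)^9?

General term: C(9,j)·(-2t)^j·(1/t^2)^(9-j), with t-exponent 1j − 2(9−j) = 3j − 18.
Set 3j − 18 = 6: j = 8.
C(9,8) = 9; (-2)^8 = 256; 1^1 = 1.
Coefficient = 9 · 256 · 1 = 2304.

2304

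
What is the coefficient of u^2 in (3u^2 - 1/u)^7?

General term: C(7,j)·(3u^2)^j·(-1/u)^(7-j), with u-exponent 2j − 1(7−j) = 3j − 7.
Set 3j − 7 = 2: j = 3.
C(7,3) = 35; 3^3 = 27; (-1)^4 = 1.
Coefficient = 35 · 27 · 1 = 945.

945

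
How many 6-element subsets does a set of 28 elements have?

376740

C(28,6) = (28·27·26·25·24·23) / 6! = 271252800 / 720 = 376740.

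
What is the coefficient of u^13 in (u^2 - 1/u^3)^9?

-9

General term: C(9,j)·(u^2)^j·(-1/u^3)^(9-j), with u-exponent 2j − 3(9−j) = 5j − 27.
Set 5j − 27 = 13: j = 8.
C(9,8) = 9; 1^8 = 1; (-1)^1 = -1.
Coefficient = 9 · 1 · (-1) = -9.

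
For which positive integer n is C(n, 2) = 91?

14

n(n−1)/2 = 91 ⇒ n(n−1) = 182. Since 14·13 = 182, n = 14.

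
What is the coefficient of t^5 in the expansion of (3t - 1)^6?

The general term is C(6,j)·(3t)^j·(-1)^(6-j); the t^5 term has j = 5.
C(6,5) = 6.
Coefficient = C(6,5) · 3^5 · (-1)^1 = 6 · 243 · (-1) = -1458.

-1458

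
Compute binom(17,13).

C(17,13) = C(17,4) by symmetry.
C(17,4) = (17·16·15·14) / 4! = 57120 / 24 = 2380.

2380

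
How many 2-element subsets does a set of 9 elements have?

C(9,2) = (9·8) / 2! = 72 / 2 = 36.

36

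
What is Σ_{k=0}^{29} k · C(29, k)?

7784628224

Since k·C(29,k) = 29·C(28,k−1), the sum is 29·2^28 = 29·268435456 = 7784628224.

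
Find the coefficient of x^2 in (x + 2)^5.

The general term is C(5,j)·(x)^j·(2)^(5-j); the x^2 term has j = 2.
C(5,2) = 10.
Coefficient = C(5,2) · 2^3 = 10 · 8 = 80.

80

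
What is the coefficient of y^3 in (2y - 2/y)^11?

675840

General term: C(11,j)·(2y)^j·(-2/y)^(11-j), with y-exponent 1j − 1(11−j) = 2j − 11.
Set 2j − 11 = 3: j = 7.
C(11,7) = 330; 2^7 = 128; (-2)^4 = 16.
Coefficient = 330 · 128 · 16 = 675840.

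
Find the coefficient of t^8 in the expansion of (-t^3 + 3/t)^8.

5670

General term: C(8,j)·(-t^3)^j·(3/t)^(8-j), with t-exponent 3j − 1(8−j) = 4j − 8.
Set 4j − 8 = 8: j = 4.
C(8,4) = 70; (-1)^4 = 1; 3^4 = 81.
Coefficient = 70 · 1 · 81 = 5670.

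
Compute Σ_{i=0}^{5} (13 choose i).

2380

1 + 13 + 78 + 286 + 715 + 1287 = 2380.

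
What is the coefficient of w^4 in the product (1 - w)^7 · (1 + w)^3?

Coefficient of w^4 = Σ_{j} C(7,j)·(-1)^j·C(3,4-j)·1^(4-j) for j from 1 to 4.
= (-7) + 63 + (-105) + 35 = -14.

-14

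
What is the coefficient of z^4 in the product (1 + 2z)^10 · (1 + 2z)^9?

62016

(1 + 2z)^10(1 + 2z)^9 = (1 + 2z)^19, so the coefficient of z^4 is C(19,4)·2^4 = 3876·16 = 62016.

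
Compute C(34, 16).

C(34,16) = (34·33·32·31·30·29·28·27·26·25·24·23·22·21·20·19) / 16! = 46113021921146019840000 / 20922789888000 = 2203961430.

2203961430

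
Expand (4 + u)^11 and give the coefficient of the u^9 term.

880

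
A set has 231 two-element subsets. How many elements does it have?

22

n(n−1)/2 = 231 ⇒ n(n−1) = 462. Since 22·21 = 462, n = 22.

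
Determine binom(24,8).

735471

C(24,8) = (24·23·22·21·20·19·18·17) / 8! = 29654190720 / 40320 = 735471.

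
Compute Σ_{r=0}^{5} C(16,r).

6885

1 + 16 + 120 + 560 + 1820 + 4368 = 6885.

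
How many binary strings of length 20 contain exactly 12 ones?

125970

Choose the 12 positions: C(20,12) = 125970.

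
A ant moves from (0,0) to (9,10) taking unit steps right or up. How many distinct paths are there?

Each path is a sequence of 19 steps with 9 rights: C(19,9) = 92378.

92378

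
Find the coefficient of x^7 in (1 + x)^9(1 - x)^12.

Coefficient of x^7 = Σ_{j} C(9,j)·1^j·C(12,7-j)·(-1)^(7-j) for j from 0 to 7.
= (-792) + 8316 + (-28512) + 41580 + (-27720) + 8316 + (-1008) + 36 = 216.

216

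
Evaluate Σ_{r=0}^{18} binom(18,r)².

9075135300

By Vandermonde's identity, Σ C(18,r)² = C(36,18) = 9075135300.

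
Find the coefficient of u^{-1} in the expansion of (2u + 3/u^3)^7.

6048

General term: C(7,j)·(2u)^j·(3/u^3)^(7-j), with u-exponent 1j − 3(7−j) = 4j − 21.
Set 4j − 21 = -1: j = 5.
C(7,5) = 21; 2^5 = 32; 3^2 = 9.
Coefficient = 21 · 32 · 9 = 6048.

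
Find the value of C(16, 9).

C(16,9) = C(16,7) by symmetry.
C(16,7) = (16·15·14·13·12·11·10) / 7! = 57657600 / 5040 = 11440.

11440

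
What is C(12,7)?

792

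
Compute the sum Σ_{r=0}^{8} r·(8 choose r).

Since r·C(8,r) = 8·C(7,r−1), the sum is 8·2^7 = 8·128 = 1024.

1024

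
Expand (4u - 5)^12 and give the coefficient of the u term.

-2343750000

The general term is C(12,j)·(4u)^j·(-5)^(12-j); the u^1 term has j = 1.
C(12,1) = 12.
Coefficient = C(12,1) · 4^1 · (-5)^11 = 12 · 4 · (-48828125) = -2343750000.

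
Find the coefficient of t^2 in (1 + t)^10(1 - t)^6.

0

Coefficient of t^2 = Σ_{j} C(10,j)·1^j·C(6,2-j)·(-1)^(2-j) for j from 0 to 2.
= 15 + (-60) + 45 = 0.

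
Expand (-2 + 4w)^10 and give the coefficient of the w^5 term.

The general term is C(10,j)·(-2)^j·(4w)^(10-j); the w^5 term has j = 5.
C(10,5) = 252.
Coefficient = C(10,5) · (-2)^5 · 4^5 = 252 · (-32) · 1024 = -8257536.

-8257536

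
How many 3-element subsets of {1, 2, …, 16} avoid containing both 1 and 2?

All 3-subsets: C(16,3) = 560. Those containing both fixed elements: C(14,1) = 14.
560 − 14 = 546.

546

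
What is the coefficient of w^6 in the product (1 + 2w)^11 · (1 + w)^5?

170610

Coefficient of w^6 = Σ_{j} C(11,j)·2^j·C(5,6-j)·1^(6-j) for j from 1 to 6.
= 22 + 1100 + 13200 + 52800 + 73920 + 29568 = 170610.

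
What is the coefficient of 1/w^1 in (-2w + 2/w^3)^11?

337920

General term: C(11,j)·(-2w)^j·(2/w^3)^(11-j), with w-exponent 1j − 3(11−j) = 4j − 33.
Set 4j − 33 = -1: j = 8.
C(11,8) = 165; (-2)^8 = 256; 2^3 = 8.
Coefficient = 165 · 256 · 8 = 337920.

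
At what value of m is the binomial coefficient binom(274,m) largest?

C(274,m) is maximized at m = 274/2 = 137.

137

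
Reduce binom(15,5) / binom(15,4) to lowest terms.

11/5

C(n,k+1)/C(n,k) = (n−k)/(k+1) = (15−4)/(4+1) = 11/5.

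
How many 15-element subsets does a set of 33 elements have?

1037158320

C(33,15) = (33·32·31·30·29·28·27·26·25·24·23·22·21·20·19) / 15! = 1356265350621941760000 / 1307674368000 = 1037158320.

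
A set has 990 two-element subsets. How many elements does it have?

n(n−1)/2 = 990 ⇒ n(n−1) = 1980. Since 45·44 = 1980, n = 45.

45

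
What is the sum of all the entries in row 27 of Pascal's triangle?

134217728

Setting x = 1 in (1+x)^27 gives Σ C(27,i) = 2^27 = 134217728.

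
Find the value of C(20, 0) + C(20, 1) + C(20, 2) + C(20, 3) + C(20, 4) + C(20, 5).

21700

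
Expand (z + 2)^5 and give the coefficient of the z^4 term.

10

The general term is C(5,j)·(z)^j·(2)^(5-j); the z^4 term has j = 4.
C(5,4) = 5.
Coefficient = C(5,4) · 2^1 = 5 · 2 = 10.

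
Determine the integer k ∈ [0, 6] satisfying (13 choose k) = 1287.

5

C(13,k) increases on 0 ≤ k ≤ 6. C(13,4) = 715 and C(13,5) = 1287, so k = 5.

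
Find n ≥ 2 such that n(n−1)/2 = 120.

16

n(n−1)/2 = 120 ⇒ n(n−1) = 240. Since 16·15 = 240, n = 16.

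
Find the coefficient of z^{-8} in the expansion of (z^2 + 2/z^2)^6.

General term: C(6,j)·(z^2)^j·(2/z^2)^(6-j), with z-exponent 2j − 2(6−j) = 4j − 12.
Set 4j − 12 = -8: j = 1.
C(6,1) = 6; 1^1 = 1; 2^5 = 32.
Coefficient = 6 · 1 · 32 = 192.

192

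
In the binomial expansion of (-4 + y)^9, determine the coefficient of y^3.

The general term is C(9,j)·(-4)^j·(y)^(9-j); the y^3 term has j = 6.
C(9,6) = 84.
Coefficient = C(9,6) · (-4)^6 = 84 · 4096 = 344064.

344064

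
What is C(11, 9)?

C(11,9) = C(11,2) by symmetry.
C(11,2) = (11·10) / 2! = 110 / 2 = 55.

55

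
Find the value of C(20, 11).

167960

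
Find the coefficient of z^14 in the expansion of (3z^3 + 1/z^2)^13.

8444007

General term: C(13,j)·(3z^3)^j·(1/z^2)^(13-j), with z-exponent 3j − 2(13−j) = 5j − 26.
Set 5j − 26 = 14: j = 8.
C(13,8) = 1287; 3^8 = 6561; 1^5 = 1.
Coefficient = 1287 · 6561 · 1 = 8444007.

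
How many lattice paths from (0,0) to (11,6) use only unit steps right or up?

Each path is a sequence of 17 steps with 11 rights: C(17,11) = 12376.

12376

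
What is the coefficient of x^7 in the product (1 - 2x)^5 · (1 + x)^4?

Coefficient of x^7 = Σ_{j} C(5,j)·(-2)^j·C(4,7-j)·1^(7-j) for j from 3 to 5.
= (-80) + 320 + (-192) = 48.

48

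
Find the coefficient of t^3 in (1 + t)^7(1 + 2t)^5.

605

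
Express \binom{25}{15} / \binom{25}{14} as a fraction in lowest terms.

11/15

C(n,k+1)/C(n,k) = (n−k)/(k+1) = (25−14)/(14+1) = 11/15.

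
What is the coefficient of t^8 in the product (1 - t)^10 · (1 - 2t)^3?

Coefficient of t^8 = Σ_{j} C(10,j)·(-1)^j·C(3,8-j)·(-2)^(8-j) for j from 5 to 8.
= 2016 + 2520 + 720 + 45 = 5301.

5301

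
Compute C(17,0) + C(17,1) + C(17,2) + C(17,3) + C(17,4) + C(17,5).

9402

1 + 17 + 136 + 680 + 2380 + 6188 = 9402.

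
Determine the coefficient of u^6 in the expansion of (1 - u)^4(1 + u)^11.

-11

Coefficient of u^6 = Σ_{j} C(4,j)·(-1)^j·C(11,6-j)·1^(6-j) for j from 0 to 4.
= 462 + (-1848) + 1980 + (-660) + 55 = -11.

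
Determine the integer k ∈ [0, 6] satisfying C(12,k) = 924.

6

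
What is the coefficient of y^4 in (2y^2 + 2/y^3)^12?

General term: C(12,j)·(2y^2)^j·(2/y^3)^(12-j), with y-exponent 2j − 3(12−j) = 5j − 36.
Set 5j − 36 = 4: j = 8.
C(12,8) = 495; 2^8 = 256; 2^4 = 16.
Coefficient = 495 · 256 · 16 = 2027520.

2027520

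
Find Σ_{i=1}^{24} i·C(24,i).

201326592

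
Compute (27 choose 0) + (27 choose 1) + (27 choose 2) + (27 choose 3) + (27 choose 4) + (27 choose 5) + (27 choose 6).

397594

1 + 27 + 351 + 2925 + 17550 + 80730 + 296010 = 397594.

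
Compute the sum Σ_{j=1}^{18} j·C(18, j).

2359296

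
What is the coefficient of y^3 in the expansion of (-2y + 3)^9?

The general term is C(9,j)·(-2y)^j·(3)^(9-j); the y^3 term has j = 3.
C(9,3) = 84.
Coefficient = C(9,3) · (-2)^3 · 3^6 = 84 · (-8) · 729 = -489888.

-489888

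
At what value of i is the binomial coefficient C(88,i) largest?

C(88,i) is maximized at i = 88/2 = 44.

44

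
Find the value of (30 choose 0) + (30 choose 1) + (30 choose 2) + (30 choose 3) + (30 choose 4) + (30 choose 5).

174437

1 + 30 + 435 + 4060 + 27405 + 142506 = 174437.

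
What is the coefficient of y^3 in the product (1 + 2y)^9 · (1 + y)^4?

Coefficient of y^3 = Σ_{j} C(9,j)·2^j·C(4,3-j)·1^(3-j) for j from 0 to 3.
= 4 + 108 + 576 + 672 = 1360.

1360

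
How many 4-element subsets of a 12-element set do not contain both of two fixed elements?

All 4-subsets: C(12,4) = 495. Those containing both fixed elements: C(10,2) = 45.
495 − 45 = 450.

450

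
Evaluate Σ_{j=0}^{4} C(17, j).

3214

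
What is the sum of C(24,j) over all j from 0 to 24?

Setting x = 1 in (1+x)^24 gives Σ C(24,j) = 2^24 = 16777216.

16777216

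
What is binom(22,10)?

646646

C(22,10) = (22·21·20·19·18·17·16·15·14·13) / 10! = 2346549004800 / 3628800 = 646646.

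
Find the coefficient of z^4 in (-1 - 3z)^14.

81081

The general term is C(14,j)·(-1)^j·(-3z)^(14-j); the z^4 term has j = 10.
C(14,10) = 1001.
Coefficient = C(14,10) · (-3)^4 = 1001 · 81 = 81081.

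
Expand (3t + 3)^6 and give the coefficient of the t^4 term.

10935

The general term is C(6,j)·(3t)^j·(3)^(6-j); the t^4 term has j = 4.
C(6,4) = 15.
Coefficient = C(6,4) · 3^4 · 3^2 = 15 · 81 · 9 = 10935.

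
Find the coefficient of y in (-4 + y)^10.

-2621440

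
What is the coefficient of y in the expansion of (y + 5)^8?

The general term is C(8,j)·(y)^j·(5)^(8-j); the y^1 term has j = 1.
C(8,1) = 8.
Coefficient = C(8,1) · 5^7 = 8 · 78125 = 625000.

625000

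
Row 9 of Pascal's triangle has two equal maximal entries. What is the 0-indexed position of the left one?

For odd n = 9, C(9,r) peaks at r = (n−1)/2 and (n+1)/2; the smaller is 4.

4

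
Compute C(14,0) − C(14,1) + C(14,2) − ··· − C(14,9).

-715

The partial alternating sum Σ_{k=0}^{9} (−1)^k C(14,k) = (−1)^9 C(13,9) = -715.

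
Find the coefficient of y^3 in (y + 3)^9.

61236

The general term is C(9,j)·(y)^j·(3)^(9-j); the y^3 term has j = 3.
C(9,3) = 84.
Coefficient = C(9,3) · 3^6 = 84 · 729 = 61236.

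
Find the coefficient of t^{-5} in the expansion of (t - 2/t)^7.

448

General term: C(7,j)·(t)^j·(-2/t)^(7-j), with t-exponent 1j − 1(7−j) = 2j − 7.
Set 2j − 7 = -5: j = 1.
C(7,1) = 7; 1^1 = 1; (-2)^6 = 64.
Coefficient = 7 · 1 · 64 = 448.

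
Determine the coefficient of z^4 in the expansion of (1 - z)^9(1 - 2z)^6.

4974

Coefficient of z^4 = Σ_{j} C(9,j)·(-1)^j·C(6,4-j)·(-2)^(4-j) for j from 0 to 4.
= 240 + 1440 + 2160 + 1008 + 126 = 4974.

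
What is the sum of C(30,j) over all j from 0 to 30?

Setting x = 1 in (1+x)^30 gives Σ C(30,j) = 2^30 = 1073741824.

1073741824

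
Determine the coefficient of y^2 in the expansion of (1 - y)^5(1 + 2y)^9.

64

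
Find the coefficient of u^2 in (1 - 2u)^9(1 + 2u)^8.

-32

Coefficient of u^2 = Σ_{j} C(9,j)·(-2)^j·C(8,2-j)·2^(2-j) for j from 0 to 2.
= 112 + (-288) + 144 = -32.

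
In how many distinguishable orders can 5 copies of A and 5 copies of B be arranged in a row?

Choose positions for the A's: C(10,5) = 252.

252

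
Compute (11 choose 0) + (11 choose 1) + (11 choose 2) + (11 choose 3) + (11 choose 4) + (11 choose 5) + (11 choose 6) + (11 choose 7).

1816

1 + 11 + 55 + 165 + 330 + 462 + 462 + 330 = 1816.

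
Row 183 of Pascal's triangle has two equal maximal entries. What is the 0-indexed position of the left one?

For odd n = 183, C(183,r) peaks at r = (n−1)/2 and (n+1)/2; the lower is 91.

91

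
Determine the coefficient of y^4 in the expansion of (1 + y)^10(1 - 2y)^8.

Coefficient of y^4 = Σ_{j} C(10,j)·1^j·C(8,4-j)·(-2)^(4-j) for j from 0 to 4.
= 1120 + (-4480) + 5040 + (-1920) + 210 = -30.

-30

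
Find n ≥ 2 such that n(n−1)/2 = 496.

n(n−1)/2 = 496 ⇒ n(n−1) = 992. Since 32·31 = 992, n = 32.

32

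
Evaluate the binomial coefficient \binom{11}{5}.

C(11,5) = (11·10·9·8·7) / 5! = 55440 / 120 = 462.

462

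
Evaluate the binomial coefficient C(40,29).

2311801440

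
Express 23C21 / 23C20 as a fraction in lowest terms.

C(n,k+1)/C(n,k) = (n−k)/(k+1) = (23−20)/(20+1) = 3/21 = 1/7.

1/7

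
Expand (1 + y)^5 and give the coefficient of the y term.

The general term is C(5,j)·(1)^j·(y)^(5-j); the y^1 term has j = 4.
C(5,4) = 5.
Coefficient = C(5,4) = 5.

5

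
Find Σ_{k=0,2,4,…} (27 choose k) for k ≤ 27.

Even-k terms of row 27 sum to 2^26 = 67108864.

67108864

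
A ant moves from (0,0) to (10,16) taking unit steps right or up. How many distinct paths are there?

Each path is a sequence of 26 steps with 10 rights: C(26,10) = 5311735.

5311735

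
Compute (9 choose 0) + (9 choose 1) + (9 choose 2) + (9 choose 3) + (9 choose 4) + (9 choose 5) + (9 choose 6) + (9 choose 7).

1 + 9 + 36 + 84 + 126 + 126 + 84 + 36 = 502.

502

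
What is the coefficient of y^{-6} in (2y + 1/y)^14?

General term: C(14,j)·(2y)^j·(1/y)^(14-j), with y-exponent 1j − 1(14−j) = 2j − 14.
Set 2j − 14 = -6: j = 4.
C(14,4) = 1001; 2^4 = 16; 1^10 = 1.
Coefficient = 1001 · 16 · 1 = 16016.

16016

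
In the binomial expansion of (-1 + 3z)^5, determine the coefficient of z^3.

270

The general term is C(5,j)·(-1)^j·(3z)^(5-j); the z^3 term has j = 2.
C(5,2) = 10.
Coefficient = C(5,2) · 3^3 = 10 · 27 = 270.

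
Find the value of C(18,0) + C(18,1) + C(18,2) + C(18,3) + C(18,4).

4048

1 + 18 + 153 + 816 + 3060 = 4048.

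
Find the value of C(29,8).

C(29,8) = (29·28·27·26·25·24·23·22) / 8! = 173059286400 / 40320 = 4292145.

4292145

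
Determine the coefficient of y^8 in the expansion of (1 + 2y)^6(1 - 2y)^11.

Coefficient of y^8 = Σ_{j} C(6,j)·2^j·C(11,8-j)·(-2)^(8-j) for j from 0 to 6.
= 42240 + (-506880) + 1774080 + (-2365440) + 1267200 + (-253440) + 14080 = -28160.

-28160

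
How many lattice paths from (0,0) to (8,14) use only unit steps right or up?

319770

Each path is a sequence of 22 steps with 8 rights: C(22,8) = 319770.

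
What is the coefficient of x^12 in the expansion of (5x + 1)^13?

3173828125

The general term is C(13,j)·(5x)^j·(1)^(13-j); the x^12 term has j = 12.
C(13,12) = 13.
Coefficient = C(13,12) · 5^12 = 13 · 244140625 = 3173828125.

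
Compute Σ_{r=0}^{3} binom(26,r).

1 + 26 + 325 + 2600 = 2952.

2952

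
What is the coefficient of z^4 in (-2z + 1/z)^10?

-15360

General term: C(10,j)·(-2z)^j·(1/z)^(10-j), with z-exponent 1j − 1(10−j) = 2j − 10.
Set 2j − 10 = 4: j = 7.
C(10,7) = 120; (-2)^7 = -128; 1^3 = 1.
Coefficient = 120 · (-128) · 1 = -15360.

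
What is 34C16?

2203961430

C(34,16) = (34·33·32·31·30·29·28·27·26·25·24·23·22·21·20·19) / 16! = 46113021921146019840000 / 20922789888000 = 2203961430.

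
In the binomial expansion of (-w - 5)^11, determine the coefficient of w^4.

The general term is C(11,j)·(-w)^j·(-5)^(11-j); the w^4 term has j = 4.
C(11,4) = 330.
Coefficient = C(11,4) · (-5)^7 = 330 · (-78125) = -25781250.

-25781250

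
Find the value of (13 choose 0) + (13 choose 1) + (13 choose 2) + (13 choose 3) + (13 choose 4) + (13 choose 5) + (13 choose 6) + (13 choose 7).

1 + 13 + 78 + 286 + 715 + 1287 + 1716 + 1716 = 5812.

5812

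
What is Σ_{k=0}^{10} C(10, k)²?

184756

Σ C(10,k)² is the coefficient of x^10 in (1+x)^10(1+x)^10 = (1+x)^20, i.e. C(20,10) = 184756.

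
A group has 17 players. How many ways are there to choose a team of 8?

24310

This is C(17,8) = 24310.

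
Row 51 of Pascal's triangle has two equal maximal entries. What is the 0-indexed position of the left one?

25

For odd n = 51, C(51,r) peaks at r = (n−1)/2 and (n+1)/2; the smaller is 25.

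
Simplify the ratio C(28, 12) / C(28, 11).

17/12

C(n,k+1)/C(n,k) = (n−k)/(k+1) = (28−11)/(11+1) = 17/12.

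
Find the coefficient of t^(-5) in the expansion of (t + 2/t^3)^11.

5280

General term: C(11,j)·(t)^j·(2/t^3)^(11-j), with t-exponent 1j − 3(11−j) = 4j − 33.
Set 4j − 33 = -5: j = 7.
C(11,7) = 330; 1^7 = 1; 2^4 = 16.
Coefficient = 330 · 1 · 16 = 5280.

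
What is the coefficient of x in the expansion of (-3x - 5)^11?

-322265625

The general term is C(11,j)·(-3x)^j·(-5)^(11-j); the x^1 term has j = 1.
C(11,1) = 11.
Coefficient = C(11,1) · (-3)^1 · (-5)^10 = 11 · (-3) · 9765625 = -322265625.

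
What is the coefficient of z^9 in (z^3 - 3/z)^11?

336798

General term: C(11,j)·(z^3)^j·(-3/z)^(11-j), with z-exponent 3j − 1(11−j) = 4j − 11.
Set 4j − 11 = 9: j = 5.
C(11,5) = 462; 1^5 = 1; (-3)^6 = 729.
Coefficient = 462 · 1 · 729 = 336798.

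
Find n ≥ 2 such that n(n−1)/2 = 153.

n(n−1)/2 = 153 ⇒ n(n−1) = 306. Since 18·17 = 306, n = 18.

18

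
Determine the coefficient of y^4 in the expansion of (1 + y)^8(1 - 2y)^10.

-330

Coefficient of y^4 = Σ_{j} C(8,j)·1^j·C(10,4-j)·(-2)^(4-j) for j from 0 to 4.
= 3360 + (-7680) + 5040 + (-1120) + 70 = -330.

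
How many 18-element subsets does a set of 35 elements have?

4537567650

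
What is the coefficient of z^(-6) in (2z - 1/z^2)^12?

59136

General term: C(12,j)·(2z)^j·(-1/z^2)^(12-j), with z-exponent 1j − 2(12−j) = 3j − 24.
Set 3j − 24 = -6: j = 6.
C(12,6) = 924; 2^6 = 64; (-1)^6 = 1.
Coefficient = 924 · 64 · 1 = 59136.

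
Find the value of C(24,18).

134596

C(24,18) = C(24,6) by symmetry.
C(24,6) = (24·23·22·21·20·19) / 6! = 96909120 / 720 = 134596.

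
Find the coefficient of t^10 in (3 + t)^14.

81081

The general term is C(14,j)·(3)^j·(t)^(14-j); the t^10 term has j = 4.
C(14,4) = 1001.
Coefficient = C(14,4) · 3^4 = 1001 · 81 = 81081.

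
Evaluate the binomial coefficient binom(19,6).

C(19,6) = (19·18·17·16·15·14) / 6! = 19535040 / 720 = 27132.

27132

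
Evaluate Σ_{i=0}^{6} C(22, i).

1 + 22 + 231 + 1540 + 7315 + 26334 + 74613 = 110056.

110056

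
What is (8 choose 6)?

28

C(8,6) = C(8,2) by symmetry.
C(8,2) = (8·7) / 2! = 56 / 2 = 28.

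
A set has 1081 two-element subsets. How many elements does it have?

n(n−1)/2 = 1081 ⇒ n(n−1) = 2162. Since 47·46 = 2162, n = 47.

47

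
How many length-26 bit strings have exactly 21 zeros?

65780

Choose the 21 positions: C(26,21) = 65780.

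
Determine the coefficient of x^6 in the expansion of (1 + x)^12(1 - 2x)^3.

Coefficient of x^6 = Σ_{j} C(12,j)·1^j·C(3,6-j)·(-2)^(6-j) for j from 3 to 6.
= (-1760) + 5940 + (-4752) + 924 = 352.

352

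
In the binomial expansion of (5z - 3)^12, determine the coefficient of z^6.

The general term is C(12,j)·(5z)^j·(-3)^(12-j); the z^6 term has j = 6.
C(12,6) = 924.
Coefficient = C(12,6) · 5^6 · (-3)^6 = 924 · 15625 · 729 = 10524937500.

10524937500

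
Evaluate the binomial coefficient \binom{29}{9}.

C(29,9) = (29·28·27·26·25·24·23·22·21) / 9! = 3634245014400 / 362880 = 10015005.

10015005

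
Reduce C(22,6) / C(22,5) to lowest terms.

C(n,k+1)/C(n,k) = (n−k)/(k+1) = (22−5)/(5+1) = 17/6.

17/6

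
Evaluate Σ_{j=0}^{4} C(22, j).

1 + 22 + 231 + 1540 + 7315 = 9109.

9109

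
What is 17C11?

12376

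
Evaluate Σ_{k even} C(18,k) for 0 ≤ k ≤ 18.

131072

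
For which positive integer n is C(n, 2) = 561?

n(n−1)/2 = 561 ⇒ n(n−1) = 1122. Since 34·33 = 1122, n = 34.

34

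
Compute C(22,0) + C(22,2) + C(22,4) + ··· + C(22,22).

2097152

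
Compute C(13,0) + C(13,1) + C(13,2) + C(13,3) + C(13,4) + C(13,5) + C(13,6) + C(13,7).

5812

1 + 13 + 78 + 286 + 715 + 1287 + 1716 + 1716 = 5812.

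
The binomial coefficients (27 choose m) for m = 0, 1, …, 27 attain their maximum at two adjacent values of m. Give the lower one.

For odd n = 27, C(27,m) peaks at m = (n−1)/2 and (n+1)/2; the lower is 13.

13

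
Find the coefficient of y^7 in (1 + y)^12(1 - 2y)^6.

-1080

Coefficient of y^7 = Σ_{j} C(12,j)·1^j·C(6,7-j)·(-2)^(7-j) for j from 1 to 7.
= 768 + (-12672) + 52800 + (-79200) + 47520 + (-11088) + 792 = -1080.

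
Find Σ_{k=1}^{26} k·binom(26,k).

Since k·C(26,k) = 26·C(25,k−1), the sum is 26·2^25 = 26·33554432 = 872415232.

872415232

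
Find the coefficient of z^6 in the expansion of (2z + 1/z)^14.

General term: C(14,j)·(2z)^j·(1/z)^(14-j), with z-exponent 1j − 1(14−j) = 2j − 14.
Set 2j − 14 = 6: j = 10.
C(14,10) = 1001; 2^10 = 1024; 1^4 = 1.
Coefficient = 1001 · 1024 · 1 = 1025024.

1025024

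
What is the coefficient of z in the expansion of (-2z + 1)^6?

-12

The general term is C(6,j)·(-2z)^j·(1)^(6-j); the z^1 term has j = 1.
C(6,1) = 6.
Coefficient = C(6,1) · (-2)^1 = 6 · (-2) = -12.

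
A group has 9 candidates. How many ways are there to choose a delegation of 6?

This is C(9,6) = 84.

84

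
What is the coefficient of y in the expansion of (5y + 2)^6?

960

The general term is C(6,j)·(5y)^j·(2)^(6-j); the y^1 term has j = 1.
C(6,1) = 6.
Coefficient = C(6,1) · 5^1 · 2^5 = 6 · 5 · 32 = 960.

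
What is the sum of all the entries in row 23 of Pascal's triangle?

8388608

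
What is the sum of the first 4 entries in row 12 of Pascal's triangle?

1 + 12 + 66 + 220 = 299.

299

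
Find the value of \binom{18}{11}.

31824

C(18,11) = C(18,7) by symmetry.
C(18,7) = (18·17·16·15·14·13·12) / 7! = 160392960 / 5040 = 31824.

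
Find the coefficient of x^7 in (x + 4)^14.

The general term is C(14,j)·(x)^j·(4)^(14-j); the x^7 term has j = 7.
C(14,7) = 3432.
Coefficient = C(14,7) · 4^7 = 3432 · 16384 = 56229888.

56229888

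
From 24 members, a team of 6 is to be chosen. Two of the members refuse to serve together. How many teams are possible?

All 6-subsets: C(24,6) = 134596. Those containing both fixed elements: C(22,4) = 7315.
134596 − 7315 = 127281.

127281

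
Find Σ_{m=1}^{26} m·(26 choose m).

872415232

Differentiating (1+x)^26 and setting x=1: Σ m·C(26,m) = 26·2^25 = 872415232.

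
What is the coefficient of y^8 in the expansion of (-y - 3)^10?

405

The general term is C(10,j)·(-y)^j·(-3)^(10-j); the y^8 term has j = 8.
C(10,8) = 45.
Coefficient = C(10,8) · (-3)^2 = 45 · 9 = 405.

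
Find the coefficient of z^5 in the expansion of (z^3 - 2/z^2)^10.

-8064

General term: C(10,j)·(z^3)^j·(-2/z^2)^(10-j), with z-exponent 3j − 2(10−j) = 5j − 20.
Set 5j − 20 = 5: j = 5.
C(10,5) = 252; 1^5 = 1; (-2)^5 = -32.
Coefficient = 252 · 1 · (-32) = -8064.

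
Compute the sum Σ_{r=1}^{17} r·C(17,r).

1114112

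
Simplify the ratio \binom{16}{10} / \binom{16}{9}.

7/10

C(n,k+1)/C(n,k) = (n−k)/(k+1) = (16−9)/(9+1) = 7/10.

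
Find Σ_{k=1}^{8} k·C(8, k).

Since k·C(8,k) = 8·C(7,k−1), the sum is 8·2^7 = 8·128 = 1024.

1024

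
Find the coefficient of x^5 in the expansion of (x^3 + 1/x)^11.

General term: C(11,j)·(x^3)^j·(1/x)^(11-j), with x-exponent 3j − 1(11−j) = 4j − 11.
Set 4j − 11 = 5: j = 4.
C(11,4) = 330; 1^4 = 1; 1^7 = 1.
Coefficient = 330 · 1 · 1 = 330.

330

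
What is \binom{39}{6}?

C(39,6) = (39·38·37·36·35·34) / 6! = 2349088560 / 720 = 3262623.

3262623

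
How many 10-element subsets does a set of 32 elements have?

64512240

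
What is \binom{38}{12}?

C(38,12) = (38·37·36·35·34·33·32·31·30·29·28·27) / 12! = 1296884927852236800 / 479001600 = 2707475148.

2707475148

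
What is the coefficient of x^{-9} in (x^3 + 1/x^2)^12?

220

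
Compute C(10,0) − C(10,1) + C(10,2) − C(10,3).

-84

The partial alternating sum Σ_{k=0}^{3} (−1)^k C(10,k) = (−1)^3 C(9,3) = -84.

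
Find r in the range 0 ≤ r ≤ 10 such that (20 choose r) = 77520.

C(20,r) increases on 0 ≤ r ≤ 10. C(20,6) = 38760 and C(20,7) = 77520, so r = 7.

7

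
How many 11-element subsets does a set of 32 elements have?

129024480

C(32,11) = (32·31·30·29·28·27·26·25·24·23·22) / 11! = 5150244363264000 / 39916800 = 129024480.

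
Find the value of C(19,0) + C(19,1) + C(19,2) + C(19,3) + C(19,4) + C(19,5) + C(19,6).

1 + 19 + 171 + 969 + 3876 + 11628 + 27132 = 43796.

43796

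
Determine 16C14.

120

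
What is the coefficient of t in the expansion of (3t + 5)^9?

The general term is C(9,j)·(3t)^j·(5)^(9-j); the t^1 term has j = 1.
C(9,1) = 9.
Coefficient = C(9,1) · 3^1 · 5^8 = 9 · 3 · 390625 = 10546875.

10546875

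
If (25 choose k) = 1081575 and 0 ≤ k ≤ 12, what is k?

8

C(25,k) increases on 0 ≤ k ≤ 12. C(25,7) = 480700 and C(25,8) = 1081575, so k = 8.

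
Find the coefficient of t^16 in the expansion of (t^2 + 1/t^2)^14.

364

General term: C(14,j)·(t^2)^j·(1/t^2)^(14-j), with t-exponent 2j − 2(14−j) = 4j − 28.
Set 4j − 28 = 16: j = 11.
C(14,11) = 364; 1^11 = 1; 1^3 = 1.
Coefficient = 364 · 1 · 1 = 364.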